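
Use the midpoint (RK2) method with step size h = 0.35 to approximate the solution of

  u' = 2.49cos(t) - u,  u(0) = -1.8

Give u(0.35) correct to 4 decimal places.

Midpoint: k1 = f(t_n, u_n); k2 = f(t_n + h/2, u_n + (h/2)·k1); u_{n+1} = u_n + h·k2.
t=0.000000, u=-1.800000:
  k1 = f(0.000000, -1.800000) = 4.290000
  k2 = f(0.175000, -1.049250) = 3.501219
  u ← -1.800000 + 0.35·3.501219 = -0.574573
u(0.35) ≈ -0.5746

-0.5746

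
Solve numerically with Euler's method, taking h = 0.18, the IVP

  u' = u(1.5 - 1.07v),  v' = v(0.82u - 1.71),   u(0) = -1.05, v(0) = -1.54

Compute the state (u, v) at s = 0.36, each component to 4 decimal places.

-2.3512, -0.3718

Euler on (u,v): u_{n+1} = u_n + h·u', v_{n+1} = v_n + h·v'.
0.000000: (-1.050000, -1.540000); f=(-3.305190, 3.959340) → (-1.644934, -0.827319)
0.180000: (-1.644934, -0.827319); f=(-3.923548, 2.530641) → (-2.351173, -0.371803)
(u(0.36), v(0.36)) ≈ (-2.3512, -0.3718)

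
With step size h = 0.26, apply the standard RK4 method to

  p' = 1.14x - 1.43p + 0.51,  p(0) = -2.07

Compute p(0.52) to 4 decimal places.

-0.6750

RK4: k1 = f(x_n, p_n); k2 = f(x_n + h/2, p_n + (h/2)·k1); k3 = f(x_n + h/2, p_n + (h/2)·k2); k4 = f(x_n + h, p_n + h·k3); p_{n+1} = p_n + (h/6)·(k1 + 2k2 + 2k3 + k4).
x=0.000000, p=-2.070000:
  k1 = f(0.000000, -2.070000) = 3.470100
  k2 = f(0.130000, -1.618887) = 2.973208
  k3 = f(0.130000, -1.683483) = 3.065581
  k4 = f(0.260000, -1.272949) = 2.626717
  p ← -2.070000 + (0.26/6)·(k1 + 2k2 + 2k3 + k4) = -1.282443
x=0.260000, p=-1.282443:
  k1 = f(0.260000, -1.282443) = 2.640293
  k2 = f(0.390000, -0.939205) = 2.297663
  k3 = f(0.390000, -0.983747) = 2.361358
  k4 = f(0.520000, -0.668490) = 2.058740
  p ← -1.282443 + (0.26/6)·(k1 + 2k2 + 2k3 + k4) = -0.675036
p(0.52) ≈ -0.6750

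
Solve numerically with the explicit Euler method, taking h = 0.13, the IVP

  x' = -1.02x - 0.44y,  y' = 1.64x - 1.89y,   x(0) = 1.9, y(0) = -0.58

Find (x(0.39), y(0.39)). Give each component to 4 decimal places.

Euler on (x,y): x_{n+1} = x_n + h·x', y_{n+1} = y_n + h·y'.
0.000000: (1.900000, -0.580000); f=(-1.682800, 4.212200) → (1.681236, -0.032414)
0.130000: (1.681236, -0.032414); f=(-1.700599, 2.818489) → (1.460158, 0.333990)
0.260000: (1.460158, 0.333990); f=(-1.636317, 1.763419) → (1.247437, 0.563234)
(x(0.39), y(0.39)) ≈ (1.2474, 0.5632)

1.2474, 0.5632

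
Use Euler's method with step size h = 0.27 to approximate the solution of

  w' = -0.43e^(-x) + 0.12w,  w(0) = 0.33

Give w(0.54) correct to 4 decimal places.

0.1432

Euler: w_{n+1} = w_n + h·f(x_n, w_n).
x=0.000000, w=0.330000: f=-0.390400 → w ← 0.330000 + 0.27·(-0.390400) = 0.224592
x=0.270000, w=0.224592: f=-0.301302 → w ← 0.224592 + 0.27·(-0.301302) = 0.143240
w(0.54) ≈ 0.1432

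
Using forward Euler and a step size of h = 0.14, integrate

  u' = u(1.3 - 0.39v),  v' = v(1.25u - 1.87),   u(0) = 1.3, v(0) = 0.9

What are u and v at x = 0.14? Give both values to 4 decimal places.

1.4727, 0.8691

Euler on (u,v): u_{n+1} = u_n + h·u', v_{n+1} = v_n + h·v'.
0.000000: (1.300000, 0.900000); f=(1.233700, -0.220500) → (1.472718, 0.869130)
(u(0.14), v(0.14)) ≈ (1.4727, 0.8691)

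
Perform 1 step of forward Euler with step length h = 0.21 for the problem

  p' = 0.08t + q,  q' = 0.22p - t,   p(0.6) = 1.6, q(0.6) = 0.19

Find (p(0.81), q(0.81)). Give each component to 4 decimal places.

1.6500, 0.1379

Euler on (p,q): p_{n+1} = p_n + h·p', q_{n+1} = q_n + h·q'.
0.600000: (1.600000, 0.190000); f=(0.238000, -0.248000) → (1.649980, 0.137920)
(p(0.81), q(0.81)) ≈ (1.6500, 0.1379)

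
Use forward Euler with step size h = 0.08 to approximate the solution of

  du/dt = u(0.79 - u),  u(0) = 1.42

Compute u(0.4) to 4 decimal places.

Euler: u_{n+1} = u_n + h·f(t_n, u_n).
t=0.000000, u=1.420000: f=-0.894600 → u ← 1.420000 + 0.08·(-0.894600) = 1.348432
t=0.080000, u=1.348432: f=-0.753008 → u ← 1.348432 + 0.08·(-0.753008) = 1.288191
t=0.160000, u=1.288191: f=-0.641766 → u ← 1.288191 + 0.08·(-0.641766) = 1.236850
t=0.240000, u=1.236850: f=-0.552687 → u ← 1.236850 + 0.08·(-0.552687) = 1.192635
t=0.320000, u=1.192635: f=-0.480197 → u ← 1.192635 + 0.08·(-0.480197) = 1.154219
u(0.4) ≈ 1.1542

1.1542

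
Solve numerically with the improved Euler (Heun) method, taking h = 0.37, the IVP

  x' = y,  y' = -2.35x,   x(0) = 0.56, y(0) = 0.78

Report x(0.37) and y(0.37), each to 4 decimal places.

Heun on (x,y): k1 = f(s_n, state_n); k2 = f(s_n + h, state_n + h·k1); state_{n+1} = state_n + (h/2)·(k1 + k2).
0.000000: (0.560000, 0.780000)
  k1 = (0.780000, -1.316000)
  predictor → (0.848600, 0.293080)
  k2 = (0.293080, -1.994210)
  → (0.758520, 0.167611)
(x(0.37), y(0.37)) ≈ (0.7585, 0.1676)

0.7585, 0.1676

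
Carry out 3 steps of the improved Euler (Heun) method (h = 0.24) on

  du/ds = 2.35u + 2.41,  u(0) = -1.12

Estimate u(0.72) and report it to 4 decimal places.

-1.5088

Heun: k1 = f(s_n, u_n); k2 = f(s_n + h, u_n + h·k1); u_{n+1} = u_n + (h/2)·(k1 + k2).
s=0.000000, u=-1.120000:
  k1 = f(0.000000, -1.120000) = -0.222000
  k2 = f(0.240000, -1.173280) = -0.347208
  u ← -1.120000 + (0.24/2)·(-0.222000 + (-0.347208)) = -1.188305
s=0.240000, u=-1.188305:
  k1 = f(0.240000, -1.188305) = -0.382517
  k2 = f(0.480000, -1.280109) = -0.598256
  u ← -1.188305 + (0.24/2)·(-0.382517 + (-0.598256)) = -1.305998
s=0.480000, u=-1.305998:
  k1 = f(0.480000, -1.305998) = -0.659095
  k2 = f(0.720000, -1.464180) = -1.030824
  u ← -1.305998 + (0.24/2)·(-0.659095 + (-1.030824)) = -1.508788
u(0.72) ≈ -1.5088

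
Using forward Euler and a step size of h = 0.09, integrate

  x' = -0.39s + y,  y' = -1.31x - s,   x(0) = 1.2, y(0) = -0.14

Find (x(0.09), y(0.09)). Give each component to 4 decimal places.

Euler on (x,y): x_{n+1} = x_n + h·x', y_{n+1} = y_n + h·y'.
0.000000: (1.200000, -0.140000); f=(-0.140000, -1.572000) → (1.187400, -0.281480)
(x(0.09), y(0.09)) ≈ (1.1874, -0.2815)

1.1874, -0.2815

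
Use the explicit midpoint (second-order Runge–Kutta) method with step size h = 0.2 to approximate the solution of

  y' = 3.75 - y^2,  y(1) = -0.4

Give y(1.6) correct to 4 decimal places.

1.4238

Midpoint: k1 = f(x_n, y_n); k2 = f(x_n + h/2, y_n + (h/2)·k1); y_{n+1} = y_n + h·k2.
x=1.000000, y=-0.400000:
  k1 = f(1.000000, -0.400000) = 3.590000
  k2 = f(1.100000, -0.041000) = 3.748319
  y ← -0.400000 + 0.2·3.748319 = 0.349664
x=1.200000, y=0.349664:
  k1 = f(1.200000, 0.349664) = 3.627735
  k2 = f(1.300000, 0.712437) = 3.242433
  y ← 0.349664 + 0.2·3.242433 = 0.998150
x=1.400000, y=0.998150:
  k1 = f(1.400000, 0.998150) = 2.753696
  k2 = f(1.500000, 1.273520) = 2.128147
  y ← 0.998150 + 0.2·2.128147 = 1.423780
y(1.6) ≈ 1.4238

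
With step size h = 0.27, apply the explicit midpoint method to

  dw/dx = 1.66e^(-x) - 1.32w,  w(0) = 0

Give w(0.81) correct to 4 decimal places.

Midpoint: k1 = f(x_n, w_n); k2 = f(x_n + h/2, w_n + (h/2)·k1); w_{n+1} = w_n + h·k2.
x=0.000000, w=0.000000:
  k1 = f(0.000000, 0.000000) = 1.660000
  k2 = f(0.135000, 0.224100) = 1.154556
  w ← 0.000000 + 0.27·1.154556 = 0.311730
x=0.270000, w=0.311730:
  k1 = f(0.270000, 0.311730) = 0.855726
  k2 = f(0.405000, 0.427253) = 0.543207
  w ← 0.311730 + 0.27·0.543207 = 0.458396
x=0.540000, w=0.458396:
  k1 = f(0.540000, 0.458396) = 0.362279
  k2 = f(0.675000, 0.507304) = 0.175559
  w ← 0.458396 + 0.27·0.175559 = 0.505797
w(0.81) ≈ 0.5058

0.5058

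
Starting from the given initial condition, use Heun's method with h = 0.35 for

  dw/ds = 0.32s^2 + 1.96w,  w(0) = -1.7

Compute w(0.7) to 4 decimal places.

-6.2232

Heun: k1 = f(s_n, w_n); k2 = f(s_n + h, w_n + h·k1); w_{n+1} = w_n + (h/2)·(k1 + k2).
s=0.000000, w=-1.700000:
  k1 = f(0.000000, -1.700000) = -3.332000
  k2 = f(0.350000, -2.866200) = -5.578552
  w ← -1.700000 + (0.35/2)·(-3.332000 + (-5.578552)) = -3.259347
s=0.350000, w=-3.259347:
  k1 = f(0.350000, -3.259347) = -6.349119
  k2 = f(0.700000, -5.481538) = -10.587015
  w ← -3.259347 + (0.35/2)·(-6.349119 + (-10.587015)) = -6.223170
w(0.7) ≈ -6.2232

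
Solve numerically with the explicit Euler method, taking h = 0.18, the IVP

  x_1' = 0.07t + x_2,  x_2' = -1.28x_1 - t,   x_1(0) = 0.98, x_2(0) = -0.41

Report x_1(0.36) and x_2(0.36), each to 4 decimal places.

Euler on (x_1,x_2): x_1_{n+1} = x_1_n + h·x_1', x_2_{n+1} = x_2_n + h·x_2'.
0.000000: (0.980000, -0.410000); f=(-0.410000, -1.254400) → (0.906200, -0.635792)
0.180000: (0.906200, -0.635792); f=(-0.623192, -1.339936) → (0.794025, -0.876980)
(x_1(0.36), x_2(0.36)) ≈ (0.7940, -0.8770)

0.7940, -0.8770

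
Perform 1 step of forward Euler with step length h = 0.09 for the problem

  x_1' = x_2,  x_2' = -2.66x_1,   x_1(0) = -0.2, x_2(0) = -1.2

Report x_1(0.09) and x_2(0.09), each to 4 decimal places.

-0.3080, -1.1521

Euler on (x_1,x_2): x_1_{n+1} = x_1_n + h·x_1', x_2_{n+1} = x_2_n + h·x_2'.
0.000000: (-0.200000, -1.200000); f=(-1.200000, 0.532000) → (-0.308000, -1.152120)
(x_1(0.09), x_2(0.09)) ≈ (-0.3080, -1.1521)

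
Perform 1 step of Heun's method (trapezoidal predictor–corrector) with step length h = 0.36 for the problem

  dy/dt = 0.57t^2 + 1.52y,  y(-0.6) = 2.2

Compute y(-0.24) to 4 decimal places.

Heun: k1 = f(t_n, y_n); k2 = f(t_n + h, y_n + h·k1); y_{n+1} = y_n + (h/2)·(k1 + k2).
t=-0.600000, y=2.200000:
  k1 = f(-0.600000, 2.200000) = 3.549200
  k2 = f(-0.240000, 3.477712) = 5.318954
  y ← 2.200000 + (0.36/2)·(3.549200 + 5.318954) = 3.796268
y(-0.24) ≈ 3.7963

3.7963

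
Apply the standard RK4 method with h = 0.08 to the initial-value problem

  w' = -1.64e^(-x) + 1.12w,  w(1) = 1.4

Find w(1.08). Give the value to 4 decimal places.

RK4: k1 = f(x_n, w_n); k2 = f(x_n + h/2, w_n + (h/2)·k1); k3 = f(x_n + h/2, w_n + (h/2)·k2); k4 = f(x_n + h, w_n + h·k3); w_{n+1} = w_n + (h/6)·(k1 + 2k2 + 2k3 + k4).
x=1.000000, w=1.400000:
  k1 = f(1.000000, 1.400000) = 0.964678
  k2 = f(1.040000, 1.438587) = 1.031552
  k3 = f(1.040000, 1.441262) = 1.034548
  k4 = f(1.080000, 1.482764) = 1.103759
  w ← 1.400000 + (0.08/6)·(k1 + 2k2 + 2k3 + k4) = 1.482675
w(1.08) ≈ 1.4827

1.4827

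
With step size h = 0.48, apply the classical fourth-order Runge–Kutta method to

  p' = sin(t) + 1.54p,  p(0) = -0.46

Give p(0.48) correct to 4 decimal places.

RK4: k1 = f(t_n, p_n); k2 = f(t_n + h/2, p_n + (h/2)·k1); k3 = f(t_n + h/2, p_n + (h/2)·k2); k4 = f(t_n + h, p_n + h·k3); p_{n+1} = p_n + (h/6)·(k1 + 2k2 + 2k3 + k4).
t=0.000000, p=-0.460000:
  k1 = f(0.000000, -0.460000) = -0.708400
  k2 = f(0.240000, -0.630016) = -0.732522
  k3 = f(0.240000, -0.635805) = -0.741438
  k4 = f(0.480000, -0.815890) = -0.794691
  p ← -0.460000 + (0.48/6)·(k1 + 2k2 + 2k3 + k4) = -0.816081
p(0.48) ≈ -0.8161

-0.8161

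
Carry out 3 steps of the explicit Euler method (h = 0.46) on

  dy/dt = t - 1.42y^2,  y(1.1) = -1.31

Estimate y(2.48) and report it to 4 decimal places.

Euler: y_{n+1} = y_n + h·f(t_n, y_n).
t=1.100000, y=-1.310000: f=-1.336862 → y ← -1.310000 + 0.46·(-1.336862) = -1.924957
t=1.560000, y=-1.924957: f=-3.701750 → y ← -1.924957 + 0.46·(-3.701750) = -3.627761
t=2.020000, y=-3.627761: f=-16.668127 → y ← -3.627761 + 0.46·(-16.668127) = -11.295100
y(2.48) ≈ -11.2951

-11.2951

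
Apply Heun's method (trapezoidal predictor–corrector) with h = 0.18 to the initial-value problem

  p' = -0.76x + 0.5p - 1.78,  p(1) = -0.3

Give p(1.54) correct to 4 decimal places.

-2.0853

Heun: k1 = f(x_n, p_n); k2 = f(x_n + h, p_n + h·k1); p_{n+1} = p_n + (h/2)·(k1 + k2).
x=1.000000, p=-0.300000:
  k1 = f(1.000000, -0.300000) = -2.690000
  k2 = f(1.180000, -0.784200) = -3.068900
  p ← -0.300000 + (0.18/2)·(-2.690000 + (-3.068900)) = -0.818301
x=1.180000, p=-0.818301:
  k1 = f(1.180000, -0.818301) = -3.085951
  k2 = f(1.360000, -1.373772) = -3.500486
  p ← -0.818301 + (0.18/2)·(-3.085951 + (-3.500486)) = -1.411080
x=1.360000, p=-1.411080:
  k1 = f(1.360000, -1.411080) = -3.519140
  k2 = f(1.540000, -2.044526) = -3.972663
  p ← -1.411080 + (0.18/2)·(-3.519140 + (-3.972663)) = -2.085343
p(1.54) ≈ -2.0853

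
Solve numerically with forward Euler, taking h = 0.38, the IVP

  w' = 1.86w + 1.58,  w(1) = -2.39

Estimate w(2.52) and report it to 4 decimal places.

-13.9233

Euler: w_{n+1} = w_n + h·f(x_n, w_n).
x=1.000000, w=-2.390000: f=-2.865400 → w ← -2.390000 + 0.38·(-2.865400) = -3.478852
x=1.380000, w=-3.478852: f=-4.890665 → w ← -3.478852 + 0.38·(-4.890665) = -5.337305
x=1.760000, w=-5.337305: f=-8.347387 → w ← -5.337305 + 0.38·(-8.347387) = -8.509311
x=2.140000, w=-8.509311: f=-14.247319 → w ← -8.509311 + 0.38·(-14.247319) = -13.923293
w(2.52) ≈ -13.9233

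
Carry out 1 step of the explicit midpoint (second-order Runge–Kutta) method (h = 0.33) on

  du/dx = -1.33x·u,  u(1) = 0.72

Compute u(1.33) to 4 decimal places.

Midpoint: k1 = f(x_n, u_n); k2 = f(x_n + h/2, u_n + (h/2)·k1); u_{n+1} = u_n + h·k2.
x=1.000000, u=0.720000:
  k1 = f(1.000000, 0.720000) = -0.957600
  k2 = f(1.165000, 0.561996) = -0.870785
  u ← 0.720000 + 0.33·(-0.870785) = 0.432641
u(1.33) ≈ 0.4326

0.4326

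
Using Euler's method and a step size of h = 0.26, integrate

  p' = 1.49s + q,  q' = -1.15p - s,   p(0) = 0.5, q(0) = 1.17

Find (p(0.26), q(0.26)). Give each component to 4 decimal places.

Euler on (p,q): p_{n+1} = p_n + h·p', q_{n+1} = q_n + h·q'.
0.000000: (0.500000, 1.170000); f=(1.170000, -0.575000) → (0.804200, 1.020500)
(p(0.26), q(0.26)) ≈ (0.8042, 1.0205)

0.8042, 1.0205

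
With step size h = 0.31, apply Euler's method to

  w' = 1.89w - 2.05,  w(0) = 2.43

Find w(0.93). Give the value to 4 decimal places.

Euler: w_{n+1} = w_n + h·f(t_n, w_n).
t=0.000000, w=2.430000: f=2.542700 → w ← 2.430000 + 0.31·2.542700 = 3.218237
t=0.310000, w=3.218237: f=4.032468 → w ← 3.218237 + 0.31·4.032468 = 4.468302
t=0.620000, w=4.468302: f=6.395091 → w ← 4.468302 + 0.31·6.395091 = 6.450780
w(0.93) ≈ 6.4508

6.4508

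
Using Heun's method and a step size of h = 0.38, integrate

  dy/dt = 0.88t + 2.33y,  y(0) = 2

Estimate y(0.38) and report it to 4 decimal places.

Heun: k1 = f(t_n, y_n); k2 = f(t_n + h, y_n + h·k1); y_{n+1} = y_n + (h/2)·(k1 + k2).
t=0.000000, y=2.000000:
  k1 = f(0.000000, 2.000000) = 4.660000
  k2 = f(0.380000, 3.770800) = 9.120364
  y ← 2.000000 + (0.38/2)·(4.660000 + 9.120364) = 4.618269
y(0.38) ≈ 4.6183

4.6183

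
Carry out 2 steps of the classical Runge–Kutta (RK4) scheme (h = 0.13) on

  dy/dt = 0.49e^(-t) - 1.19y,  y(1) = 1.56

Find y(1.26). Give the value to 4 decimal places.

1.1801

RK4: k1 = f(t_n, y_n); k2 = f(t_n + h/2, y_n + (h/2)·k1); k3 = f(t_n + h/2, y_n + (h/2)·k2); k4 = f(t_n + h, y_n + h·k3); y_{n+1} = y_n + (h/6)·(k1 + 2k2 + 2k3 + k4).
t=1.000000, y=1.560000:
  k1 = f(1.000000, 1.560000) = -1.676139
  k2 = f(1.065000, 1.451051) = -1.557834
  k3 = f(1.065000, 1.458741) = -1.566985
  k4 = f(1.130000, 1.356292) = -1.455701
  y ← 1.560000 + (0.13/6)·(k1 + 2k2 + 2k3 + k4) = 1.356735
t=1.130000, y=1.356735:
  k1 = f(1.130000, 1.356735) = -1.456228
  k2 = f(1.195000, 1.262080) = -1.353550
  k3 = f(1.195000, 1.268754) = -1.361492
  k4 = f(1.260000, 1.179741) = -1.264901
  y ← 1.356735 + (0.13/6)·(k1 + 2k2 + 2k3 + k4) = 1.180125
y(1.26) ≈ 1.1801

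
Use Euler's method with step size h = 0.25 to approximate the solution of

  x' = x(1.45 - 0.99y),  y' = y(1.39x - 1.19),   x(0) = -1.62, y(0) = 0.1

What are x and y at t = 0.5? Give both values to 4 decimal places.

Euler on (x,y): x_{n+1} = x_n + h·x', y_{n+1} = y_n + h·y'.
0.000000: (-1.620000, 0.100000); f=(-2.188620, -0.344180) → (-2.167155, 0.013955)
0.250000: (-2.167155, 0.013955); f=(-3.112435, -0.058644) → (-2.945264, -0.000706)
(x(0.5), y(0.5)) ≈ (-2.9453, -0.0007)

-2.9453, -0.0007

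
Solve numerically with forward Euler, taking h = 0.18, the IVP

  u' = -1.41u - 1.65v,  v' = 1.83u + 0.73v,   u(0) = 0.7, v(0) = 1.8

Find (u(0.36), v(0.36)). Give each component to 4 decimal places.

-0.6825, 2.5610

Euler on (u,v): u_{n+1} = u_n + h·u', v_{n+1} = v_n + h·v'.
0.000000: (0.700000, 1.800000); f=(-3.957000, 2.595000) → (-0.012260, 2.267100)
0.180000: (-0.012260, 2.267100); f=(-3.723428, 1.632547) → (-0.682477, 2.560958)
(u(0.36), v(0.36)) ≈ (-0.6825, 2.5610)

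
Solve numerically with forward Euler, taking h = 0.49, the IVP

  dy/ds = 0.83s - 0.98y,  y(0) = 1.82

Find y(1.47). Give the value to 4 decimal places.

Euler: y_{n+1} = y_n + h·f(s_n, y_n).
s=0.000000, y=1.820000: f=-1.783600 → y ← 1.820000 + 0.49·(-1.783600) = 0.946036
s=0.490000, y=0.946036: f=-0.520415 → y ← 0.946036 + 0.49·(-0.520415) = 0.691033
s=0.980000, y=0.691033: f=0.136188 → y ← 0.691033 + 0.49·0.136188 = 0.757765
y(1.47) ≈ 0.7578

0.7578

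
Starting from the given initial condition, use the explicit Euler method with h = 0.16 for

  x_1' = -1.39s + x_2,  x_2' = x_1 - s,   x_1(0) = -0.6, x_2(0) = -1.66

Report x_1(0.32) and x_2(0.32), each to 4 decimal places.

Euler on (x_1,x_2): x_1_{n+1} = x_1_n + h·x_1', x_2_{n+1} = x_2_n + h·x_2'.
0.000000: (-0.600000, -1.660000); f=(-1.660000, -0.600000) → (-0.865600, -1.756000)
0.160000: (-0.865600, -1.756000); f=(-1.978400, -1.025600) → (-1.182144, -1.920096)
(x_1(0.32), x_2(0.32)) ≈ (-1.1821, -1.9201)

-1.1821, -1.9201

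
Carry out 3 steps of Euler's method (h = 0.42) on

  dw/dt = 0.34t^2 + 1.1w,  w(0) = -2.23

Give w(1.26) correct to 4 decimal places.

-6.8310

Euler: w_{n+1} = w_n + h·f(t_n, w_n).
t=0.000000, w=-2.230000: f=-2.453000 → w ← -2.230000 + 0.42·(-2.453000) = -3.260260
t=0.420000, w=-3.260260: f=-3.526310 → w ← -3.260260 + 0.42·(-3.526310) = -4.741310
t=0.840000, w=-4.741310: f=-4.975537 → w ← -4.741310 + 0.42·(-4.975537) = -6.831036
w(1.26) ≈ -6.8310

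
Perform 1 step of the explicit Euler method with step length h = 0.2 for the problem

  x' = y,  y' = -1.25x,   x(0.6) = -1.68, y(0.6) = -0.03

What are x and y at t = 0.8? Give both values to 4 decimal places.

Euler on (x,y): x_{n+1} = x_n + h·x', y_{n+1} = y_n + h·y'.
0.600000: (-1.680000, -0.030000); f=(-0.030000, 2.100000) → (-1.686000, 0.390000)
(x(0.8), y(0.8)) ≈ (-1.6860, 0.3900)

-1.6860, 0.3900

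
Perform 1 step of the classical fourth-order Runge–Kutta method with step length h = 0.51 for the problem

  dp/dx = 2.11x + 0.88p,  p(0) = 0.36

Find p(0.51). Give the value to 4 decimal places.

0.8839

RK4: k1 = f(x_n, p_n); k2 = f(x_n + h/2, p_n + (h/2)·k1); k3 = f(x_n + h/2, p_n + (h/2)·k2); k4 = f(x_n + h, p_n + h·k3); p_{n+1} = p_n + (h/6)·(k1 + 2k2 + 2k3 + k4).
x=0.000000, p=0.360000:
  k1 = f(0.000000, 0.360000) = 0.316800
  k2 = f(0.255000, 0.440784) = 0.925940
  k3 = f(0.255000, 0.596115) = 1.062631
  k4 = f(0.510000, 0.901942) = 1.869809
  p ← 0.360000 + (0.51/6)·(k1 + 2k2 + 2k3 + k4) = 0.883919
p(0.51) ≈ 0.8839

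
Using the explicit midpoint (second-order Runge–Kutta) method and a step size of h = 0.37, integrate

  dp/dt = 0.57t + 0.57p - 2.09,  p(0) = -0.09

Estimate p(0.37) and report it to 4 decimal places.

Midpoint: k1 = f(t_n, p_n); k2 = f(t_n + h/2, p_n + (h/2)·k1); p_{n+1} = p_n + h·k2.
t=0.000000, p=-0.090000:
  k1 = f(0.000000, -0.090000) = -2.141300
  k2 = f(0.185000, -0.486140) = -2.261650
  p ← -0.090000 + 0.37·(-2.261650) = -0.926811
p(0.37) ≈ -0.9268

-0.9268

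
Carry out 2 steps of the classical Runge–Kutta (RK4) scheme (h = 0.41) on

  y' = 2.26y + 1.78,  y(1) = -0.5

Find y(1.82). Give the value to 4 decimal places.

1.0377

RK4: k1 = f(s_n, y_n); k2 = f(s_n + h/2, y_n + (h/2)·k1); k3 = f(s_n + h/2, y_n + (h/2)·k2); k4 = f(s_n + h, y_n + h·k3); y_{n+1} = y_n + (h/6)·(k1 + 2k2 + 2k3 + k4).
s=1.000000, y=-0.500000:
  k1 = f(1.000000, -0.500000) = 0.650000
  k2 = f(1.205000, -0.366750) = 0.951145
  k3 = f(1.205000, -0.305015) = 1.090665
  k4 = f(1.410000, -0.052827) = 1.660611
  y ← -0.500000 + (0.41/6)·(k1 + 2k2 + 2k3 + k4) = -0.063061
s=1.410000, y=-0.063061:
  k1 = f(1.410000, -0.063061) = 1.637482
  k2 = f(1.615000, 0.272623) = 2.396128
  k3 = f(1.615000, 0.428145) = 2.747609
  k4 = f(1.820000, 1.063459) = 4.183417
  y ← -0.063061 + (0.41/6)·(k1 + 2k2 + 2k3 + k4) = 1.037678
y(1.82) ≈ 1.0377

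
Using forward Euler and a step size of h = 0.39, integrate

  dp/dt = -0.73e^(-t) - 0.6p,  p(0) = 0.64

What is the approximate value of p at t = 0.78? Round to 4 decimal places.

-0.0353

Euler: p_{n+1} = p_n + h·f(t_n, p_n).
t=0.000000, p=0.640000: f=-1.114000 → p ← 0.640000 + 0.39·(-1.114000) = 0.205540
t=0.390000, p=0.205540: f=-0.617576 → p ← 0.205540 + 0.39·(-0.617576) = -0.035314
p(0.78) ≈ -0.0353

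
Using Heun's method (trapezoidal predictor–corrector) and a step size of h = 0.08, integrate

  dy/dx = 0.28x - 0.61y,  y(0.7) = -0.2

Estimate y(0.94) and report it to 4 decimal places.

Heun: k1 = f(x_n, y_n); k2 = f(x_n + h, y_n + h·k1); y_{n+1} = y_n + (h/2)·(k1 + k2).
x=0.700000, y=-0.200000:
  k1 = f(0.700000, -0.200000) = 0.318000
  k2 = f(0.780000, -0.174560) = 0.324882
  y ← -0.200000 + (0.08/2)·(0.318000 + 0.324882) = -0.174285
x=0.780000, y=-0.174285:
  k1 = f(0.780000, -0.174285) = 0.324714
  k2 = f(0.860000, -0.148308) = 0.331268
  y ← -0.174285 + (0.08/2)·(0.324714 + 0.331268) = -0.148045
x=0.860000, y=-0.148045:
  k1 = f(0.860000, -0.148045) = 0.331108
  k2 = f(0.940000, -0.121557) = 0.337350
  y ← -0.148045 + (0.08/2)·(0.331108 + 0.337350) = -0.121307
y(0.94) ≈ -0.1213

-0.1213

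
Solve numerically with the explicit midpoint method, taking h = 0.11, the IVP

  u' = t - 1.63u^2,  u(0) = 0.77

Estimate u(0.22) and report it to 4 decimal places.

0.6268

Midpoint: k1 = f(t_n, u_n); k2 = f(t_n + h/2, u_n + (h/2)·k1); u_{n+1} = u_n + h·k2.
t=0.000000, u=0.770000:
  k1 = f(0.000000, 0.770000) = -0.966427
  k2 = f(0.055000, 0.716847) = -0.782606
  u ← 0.770000 + 0.11·(-0.782606) = 0.683913
t=0.110000, u=0.683913:
  k1 = f(0.110000, 0.683913) = -0.652412
  k2 = f(0.165000, 0.648031) = -0.519508
  u ← 0.683913 + 0.11·(-0.519508) = 0.626767
u(0.22) ≈ 0.6268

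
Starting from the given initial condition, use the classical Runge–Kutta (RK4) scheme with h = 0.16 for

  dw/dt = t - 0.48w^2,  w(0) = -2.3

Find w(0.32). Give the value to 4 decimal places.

RK4: k1 = f(t_n, w_n); k2 = f(t_n + h/2, w_n + (h/2)·k1); k3 = f(t_n + h/2, w_n + (h/2)·k2); k4 = f(t_n + h, w_n + h·k3); w_{n+1} = w_n + (h/6)·(k1 + 2k2 + 2k3 + k4).
t=0.000000, w=-2.300000:
  k1 = f(0.000000, -2.300000) = -2.539200
  k2 = f(0.080000, -2.503136) = -2.927531
  k3 = f(0.080000, -2.534202) = -3.002647
  k4 = f(0.160000, -2.780424) = -3.550763
  w ← -2.300000 + (0.16/6)·(k1 + 2k2 + 2k3 + k4) = -2.778675
t=0.160000, w=-2.778675:
  k1 = f(0.160000, -2.778675) = -3.546097
  k2 = f(0.240000, -3.062363) = -4.261472
  k3 = f(0.240000, -3.119593) = -4.431293
  k4 = f(0.320000, -3.487682) = -5.518685
  w ← -2.778675 + (0.16/6)·(k1 + 2k2 + 2k3 + k4) = -3.484017
w(0.32) ≈ -3.4840

-3.4840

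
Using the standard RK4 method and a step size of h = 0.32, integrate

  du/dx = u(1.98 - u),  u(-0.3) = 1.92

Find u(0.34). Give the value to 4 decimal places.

1.9627

RK4: k1 = f(x_n, u_n); k2 = f(x_n + h/2, u_n + (h/2)·k1); k3 = f(x_n + h/2, u_n + (h/2)·k2); k4 = f(x_n + h, u_n + h·k3); u_{n+1} = u_n + (h/6)·(k1 + 2k2 + 2k3 + k4).
x=-0.300000, u=1.920000:
  k1 = f(-0.300000, 1.920000) = 0.115200
  k2 = f(-0.140000, 1.938432) = 0.080577
  k3 = f(-0.140000, 1.932892) = 0.091054
  k4 = f(0.020000, 1.949137) = 0.060156
  u ← 1.920000 + (0.32/6)·(k1 + 2k2 + 2k3 + k4) = 1.947660
x=0.020000, u=1.947660:
  k1 = f(0.020000, 1.947660) = 0.062988
  k2 = f(0.180000, 1.957738) = 0.043584
  k3 = f(0.180000, 1.954633) = 0.049583
  k4 = f(0.340000, 1.963526) = 0.032347
  u ← 1.947660 + (0.32/6)·(k1 + 2k2 + 2k3 + k4) = 1.962682
u(0.34) ≈ 1.9627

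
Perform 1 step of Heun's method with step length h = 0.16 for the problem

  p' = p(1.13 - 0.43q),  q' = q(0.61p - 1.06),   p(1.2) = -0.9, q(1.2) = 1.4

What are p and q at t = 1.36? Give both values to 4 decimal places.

-0.9913, 1.0821

Heun on (p,q): k1 = f(t_n, state_n); k2 = f(t_n + h, state_n + h·k1); state_{n+1} = state_n + (h/2)·(k1 + k2).
1.200000: (-0.900000, 1.400000)
  k1 = (-0.475200, -2.252600)
  predictor → (-0.976032, 1.039584)
  k2 = (-0.666609, -1.720906)
  → (-0.991345, 1.082120)
(p(1.36), q(1.36)) ≈ (-0.9913, 1.0821)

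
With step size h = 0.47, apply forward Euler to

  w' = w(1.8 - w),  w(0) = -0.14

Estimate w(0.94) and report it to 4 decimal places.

Euler: w_{n+1} = w_n + h·f(x_n, w_n).
x=0.000000, w=-0.140000: f=-0.271600 → w ← -0.140000 + 0.47·(-0.271600) = -0.267652
x=0.470000, w=-0.267652: f=-0.553411 → w ← -0.267652 + 0.47·(-0.553411) = -0.527755
w(0.94) ≈ -0.5278

-0.5278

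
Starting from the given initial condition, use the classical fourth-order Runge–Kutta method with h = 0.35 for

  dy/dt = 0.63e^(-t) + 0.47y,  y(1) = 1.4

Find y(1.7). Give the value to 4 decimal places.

RK4: k1 = f(t_n, y_n); k2 = f(t_n + h/2, y_n + (h/2)·k1); k3 = f(t_n + h/2, y_n + (h/2)·k2); k4 = f(t_n + h, y_n + h·k3); y_{n+1} = y_n + (h/6)·(k1 + 2k2 + 2k3 + k4).
t=1.000000, y=1.400000:
  k1 = f(1.000000, 1.400000) = 0.889764
  k2 = f(1.175000, 1.555709) = 0.925739
  k3 = f(1.175000, 1.562004) = 0.928698
  k4 = f(1.350000, 1.725044) = 0.974092
  y ← 1.400000 + (0.35/6)·(k1 + 2k2 + 2k3 + k4) = 1.725076
t=1.350000, y=1.725076:
  k1 = f(1.350000, 1.725076) = 0.974107
  k2 = f(1.525000, 1.895545) = 1.028007
  k3 = f(1.525000, 1.904977) = 1.032441
  k4 = f(1.700000, 2.086430) = 1.095713
  y ← 1.725076 + (0.35/6)·(k1 + 2k2 + 2k3 + k4) = 2.086201
y(1.7) ≈ 2.0862

2.0862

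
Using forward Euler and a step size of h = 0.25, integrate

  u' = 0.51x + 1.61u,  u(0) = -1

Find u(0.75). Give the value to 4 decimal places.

-2.6503

Euler: u_{n+1} = u_n + h·f(x_n, u_n).
x=0.000000, u=-1.000000: f=-1.610000 → u ← -1.000000 + 0.25·(-1.610000) = -1.402500
x=0.250000, u=-1.402500: f=-2.130525 → u ← -1.402500 + 0.25·(-2.130525) = -1.935131
x=0.500000, u=-1.935131: f=-2.860561 → u ← -1.935131 + 0.25·(-2.860561) = -2.650272
u(0.75) ≈ -2.6503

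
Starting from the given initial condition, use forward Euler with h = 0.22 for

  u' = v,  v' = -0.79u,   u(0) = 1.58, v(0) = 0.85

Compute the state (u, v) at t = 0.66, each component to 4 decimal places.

1.9526, -0.0608

Euler on (u,v): u_{n+1} = u_n + h·u', v_{n+1} = v_n + h·v'.
0.000000: (1.580000, 0.850000); f=(0.850000, -1.248200) → (1.767000, 0.575396)
0.220000: (1.767000, 0.575396); f=(0.575396, -1.395930) → (1.893587, 0.268291)
0.440000: (1.893587, 0.268291); f=(0.268291, -1.495934) → (1.952611, -0.060814)
(u(0.66), v(0.66)) ≈ (1.9526, -0.0608)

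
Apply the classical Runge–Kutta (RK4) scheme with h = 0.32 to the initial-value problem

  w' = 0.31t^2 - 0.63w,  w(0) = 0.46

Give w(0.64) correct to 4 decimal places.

RK4: k1 = f(t_n, w_n); k2 = f(t_n + h/2, w_n + (h/2)·k1); k3 = f(t_n + h/2, w_n + (h/2)·k2); k4 = f(t_n + h, w_n + h·k3); w_{n+1} = w_n + (h/6)·(k1 + 2k2 + 2k3 + k4).
t=0.000000, w=0.460000:
  k1 = f(0.000000, 0.460000) = -0.289800
  k2 = f(0.160000, 0.413632) = -0.252652
  k3 = f(0.160000, 0.419576) = -0.256397
  k4 = f(0.320000, 0.377953) = -0.206366
  w ← 0.460000 + (0.32/6)·(k1 + 2k2 + 2k3 + k4) = 0.379239
t=0.320000, w=0.379239:
  k1 = f(0.320000, 0.379239) = -0.207177
  k2 = f(0.480000, 0.346091) = -0.146613
  k3 = f(0.480000, 0.355781) = -0.152718
  k4 = f(0.640000, 0.330369) = -0.081157
  w ← 0.379239 + (0.32/6)·(k1 + 2k2 + 2k3 + k4) = 0.331933
w(0.64) ≈ 0.3319

0.3319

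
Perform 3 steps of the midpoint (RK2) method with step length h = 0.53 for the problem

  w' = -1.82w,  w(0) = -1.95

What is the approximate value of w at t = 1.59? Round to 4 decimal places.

Midpoint: k1 = f(t_n, w_n); k2 = f(t_n + h/2, w_n + (h/2)·k1); w_{n+1} = w_n + h·k2.
t=0.000000, w=-1.950000:
  k1 = f(0.000000, -1.950000) = 3.549000
  k2 = f(0.265000, -1.009515) = 1.837317
  w ← -1.950000 + 0.53·1.837317 = -0.976222
t=0.530000, w=-0.976222:
  k1 = f(0.530000, -0.976222) = 1.776724
  k2 = f(0.795000, -0.505390) = 0.919810
  w ← -0.976222 + 0.53·0.919810 = -0.488723
t=1.060000, w=-0.488723:
  k1 = f(1.060000, -0.488723) = 0.889475
  k2 = f(1.325000, -0.253012) = 0.460481
  w ← -0.488723 + 0.53·0.460481 = -0.244668
w(1.59) ≈ -0.2447

-0.2447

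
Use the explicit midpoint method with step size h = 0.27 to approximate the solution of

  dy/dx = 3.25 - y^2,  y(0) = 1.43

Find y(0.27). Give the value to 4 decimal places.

1.6226

Midpoint: k1 = f(x_n, y_n); k2 = f(x_n + h/2, y_n + (h/2)·k1); y_{n+1} = y_n + h·k2.
x=0.000000, y=1.430000:
  k1 = f(0.000000, 1.430000) = 1.205100
  k2 = f(0.135000, 1.592688) = 0.713343
  y ← 1.430000 + 0.27·0.713343 = 1.622603
y(0.27) ≈ 1.6226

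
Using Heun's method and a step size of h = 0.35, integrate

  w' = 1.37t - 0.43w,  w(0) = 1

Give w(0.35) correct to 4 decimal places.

Heun: k1 = f(t_n, w_n); k2 = f(t_n + h, w_n + h·k1); w_{n+1} = w_n + (h/2)·(k1 + k2).
t=0.000000, w=1.000000:
  k1 = f(0.000000, 1.000000) = -0.430000
  k2 = f(0.350000, 0.849500) = 0.114215
  w ← 1.000000 + (0.35/2)·(-0.430000 + 0.114215) = 0.944738
w(0.35) ≈ 0.9447

0.9447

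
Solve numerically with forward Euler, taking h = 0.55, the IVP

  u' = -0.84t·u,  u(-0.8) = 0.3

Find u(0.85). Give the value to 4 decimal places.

Euler: u_{n+1} = u_n + h·f(t_n, u_n).
t=-0.800000, u=0.300000: f=0.201600 → u ← 0.300000 + 0.55·0.201600 = 0.410880
t=-0.250000, u=0.410880: f=0.086285 → u ← 0.410880 + 0.55·0.086285 = 0.458337
t=0.300000, u=0.458337: f=-0.115501 → u ← 0.458337 + 0.55·(-0.115501) = 0.394811
u(0.85) ≈ 0.3948

0.3948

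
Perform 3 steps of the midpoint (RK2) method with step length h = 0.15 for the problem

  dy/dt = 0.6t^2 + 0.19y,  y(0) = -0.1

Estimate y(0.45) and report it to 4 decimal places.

-0.0909

Midpoint: k1 = f(t_n, y_n); k2 = f(t_n + h/2, y_n + (h/2)·k1); y_{n+1} = y_n + h·k2.
t=0.000000, y=-0.100000:
  k1 = f(0.000000, -0.100000) = -0.019000
  k2 = f(0.075000, -0.101425) = -0.015896
  y ← -0.100000 + 0.15·(-0.015896) = -0.102384
t=0.150000, y=-0.102384:
  k1 = f(0.150000, -0.102384) = -0.005953
  k2 = f(0.225000, -0.102831) = 0.010837
  y ← -0.102384 + 0.15·0.010837 = -0.100759
t=0.300000, y=-0.100759:
  k1 = f(0.300000, -0.100759) = 0.034856
  k2 = f(0.375000, -0.098145) = 0.065728
  y ← -0.100759 + 0.15·0.065728 = -0.090900
y(0.45) ≈ -0.0909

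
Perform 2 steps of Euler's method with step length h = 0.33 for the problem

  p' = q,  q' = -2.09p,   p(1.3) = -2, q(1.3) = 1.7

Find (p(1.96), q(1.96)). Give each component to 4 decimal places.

-0.4228, 4.0719

Euler on (p,q): p_{n+1} = p_n + h·p', q_{n+1} = q_n + h·q'.
1.300000: (-2.000000, 1.700000); f=(1.700000, 4.180000) → (-1.439000, 3.079400)
1.630000: (-1.439000, 3.079400); f=(3.079400, 3.007510) → (-0.422798, 4.071878)
(p(1.96), q(1.96)) ≈ (-0.4228, 4.0719)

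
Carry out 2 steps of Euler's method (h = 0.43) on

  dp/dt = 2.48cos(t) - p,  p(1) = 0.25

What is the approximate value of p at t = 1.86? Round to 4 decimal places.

Euler: p_{n+1} = p_n + h·f(t_n, p_n).
t=1.000000, p=0.250000: f=1.089950 → p ← 0.250000 + 0.43·1.089950 = 0.718678
t=1.430000, p=0.718678: f=-0.370656 → p ← 0.718678 + 0.43·(-0.370656) = 0.559296
p(1.86) ≈ 0.5593

0.5593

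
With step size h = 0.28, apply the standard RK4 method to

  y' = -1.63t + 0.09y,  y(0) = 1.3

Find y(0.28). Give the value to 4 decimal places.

1.2687

RK4: k1 = f(t_n, y_n); k2 = f(t_n + h/2, y_n + (h/2)·k1); k3 = f(t_n + h/2, y_n + (h/2)·k2); k4 = f(t_n + h, y_n + h·k3); y_{n+1} = y_n + (h/6)·(k1 + 2k2 + 2k3 + k4).
t=0.000000, y=1.300000:
  k1 = f(0.000000, 1.300000) = 0.117000
  k2 = f(0.140000, 1.316380) = -0.109726
  k3 = f(0.140000, 1.284638) = -0.112583
  k4 = f(0.280000, 1.268477) = -0.342237
  y ← 1.300000 + (0.28/6)·(k1 + 2k2 + 2k3 + k4) = 1.268740
y(0.28) ≈ 1.2687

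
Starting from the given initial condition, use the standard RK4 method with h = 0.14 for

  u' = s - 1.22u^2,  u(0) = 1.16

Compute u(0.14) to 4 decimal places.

0.9769

RK4: k1 = f(s_n, u_n); k2 = f(s_n + h/2, u_n + (h/2)·k1); k3 = f(s_n + h/2, u_n + (h/2)·k2); k4 = f(s_n + h, u_n + h·k3); u_{n+1} = u_n + (h/6)·(k1 + 2k2 + 2k3 + k4).
s=0.000000, u=1.160000:
  k1 = f(0.000000, 1.160000) = -1.641632
  k2 = f(0.070000, 1.045086) = -1.262489
  k3 = f(0.070000, 1.071626) = -1.331026
  k4 = f(0.140000, 0.973656) = -1.016568
  u ← 1.160000 + (0.14/6)·(k1 + 2k2 + 2k3 + k4) = 0.976945
u(0.14) ≈ 0.9769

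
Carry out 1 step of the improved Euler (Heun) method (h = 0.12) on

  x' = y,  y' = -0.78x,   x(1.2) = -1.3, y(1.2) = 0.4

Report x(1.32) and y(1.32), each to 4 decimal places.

-1.2447, 0.5194

Heun on (x,y): k1 = f(t_n, state_n); k2 = f(t_n + h, state_n + h·k1); state_{n+1} = state_n + (h/2)·(k1 + k2).
1.200000: (-1.300000, 0.400000)
  k1 = (0.400000, 1.014000)
  predictor → (-1.252000, 0.521680)
  k2 = (0.521680, 0.976560)
  → (-1.244699, 0.519434)
(x(1.32), y(1.32)) ≈ (-1.2447, 0.5194)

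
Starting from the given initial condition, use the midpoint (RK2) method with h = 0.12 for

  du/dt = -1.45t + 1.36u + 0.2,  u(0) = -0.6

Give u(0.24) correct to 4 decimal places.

-0.8193

Midpoint: k1 = f(t_n, u_n); k2 = f(t_n + h/2, u_n + (h/2)·k1); u_{n+1} = u_n + h·k2.
t=0.000000, u=-0.600000:
  k1 = f(0.000000, -0.600000) = -0.616000
  k2 = f(0.060000, -0.636960) = -0.753266
  u ← -0.600000 + 0.12·(-0.753266) = -0.690392
t=0.120000, u=-0.690392:
  k1 = f(0.120000, -0.690392) = -0.912933
  k2 = f(0.180000, -0.745168) = -1.074428
  u ← -0.690392 + 0.12·(-1.074428) = -0.819323
u(0.24) ≈ -0.8193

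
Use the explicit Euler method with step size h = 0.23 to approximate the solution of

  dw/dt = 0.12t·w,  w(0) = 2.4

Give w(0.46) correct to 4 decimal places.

Euler: w_{n+1} = w_n + h·f(t_n, w_n).
t=0.000000, w=2.400000: f=0.000000 → w ← 2.400000 + 0.23·0.000000 = 2.400000
t=0.230000, w=2.400000: f=0.066240 → w ← 2.400000 + 0.23·0.066240 = 2.415235
w(0.46) ≈ 2.4152

2.4152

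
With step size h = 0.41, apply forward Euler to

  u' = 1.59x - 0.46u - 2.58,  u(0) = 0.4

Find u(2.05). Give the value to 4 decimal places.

Euler: u_{n+1} = u_n + h·f(x_n, u_n).
x=0.000000, u=0.400000: f=-2.764000 → u ← 0.400000 + 0.41·(-2.764000) = -0.733240
x=0.410000, u=-0.733240: f=-1.590810 → u ← -0.733240 + 0.41·(-1.590810) = -1.385472
x=0.820000, u=-1.385472: f=-0.638883 → u ← -1.385472 + 0.41·(-0.638883) = -1.647414
x=1.230000, u=-1.647414: f=0.133510 → u ← -1.647414 + 0.41·0.133510 = -1.592675
x=1.640000, u=-1.592675: f=0.760230 → u ← -1.592675 + 0.41·0.760230 = -1.280980
u(2.05) ≈ -1.2810

-1.2810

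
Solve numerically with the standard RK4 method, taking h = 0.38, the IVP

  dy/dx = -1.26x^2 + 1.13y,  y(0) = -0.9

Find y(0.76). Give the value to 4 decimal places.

-2.3558

RK4: k1 = f(x_n, y_n); k2 = f(x_n + h/2, y_n + (h/2)·k1); k3 = f(x_n + h/2, y_n + (h/2)·k2); k4 = f(x_n + h, y_n + h·k3); y_{n+1} = y_n + (h/6)·(k1 + 2k2 + 2k3 + k4).
x=0.000000, y=-0.900000:
  k1 = f(0.000000, -0.900000) = -1.017000
  k2 = f(0.190000, -1.093230) = -1.280836
  k3 = f(0.190000, -1.143359) = -1.337481
  k4 = f(0.380000, -1.408243) = -1.773259
  y ← -0.900000 + (0.38/6)·(k1 + 2k2 + 2k3 + k4) = -1.408370
x=0.380000, y=-1.408370:
  k1 = f(0.380000, -1.408370) = -1.773402
  k2 = f(0.570000, -1.745316) = -2.381581
  k3 = f(0.570000, -1.860870) = -2.512158
  k4 = f(0.760000, -2.362990) = -3.397954
  y ← -1.408370 + (0.38/6)·(k1 + 2k2 + 2k3 + k4) = -2.355763
y(0.76) ≈ -2.3558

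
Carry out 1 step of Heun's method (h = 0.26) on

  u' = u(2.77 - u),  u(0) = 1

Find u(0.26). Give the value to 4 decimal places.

Heun: k1 = f(x_n, u_n); k2 = f(x_n + h, u_n + h·k1); u_{n+1} = u_n + (h/2)·(k1 + k2).
x=0.000000, u=1.000000:
  k1 = f(0.000000, 1.000000) = 1.770000
  k2 = f(0.260000, 1.460200) = 1.912570
  u ← 1.000000 + (0.26/2)·(1.770000 + 1.912570) = 1.478734
u(0.26) ≈ 1.4787

1.4787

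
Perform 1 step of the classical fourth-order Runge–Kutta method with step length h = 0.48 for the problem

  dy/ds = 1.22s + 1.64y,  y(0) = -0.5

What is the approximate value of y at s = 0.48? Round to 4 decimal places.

-0.9125

RK4: k1 = f(s_n, y_n); k2 = f(s_n + h/2, y_n + (h/2)·k1); k3 = f(s_n + h/2, y_n + (h/2)·k2); k4 = f(s_n + h, y_n + h·k3); y_{n+1} = y_n + (h/6)·(k1 + 2k2 + 2k3 + k4).
s=0.000000, y=-0.500000:
  k1 = f(0.000000, -0.500000) = -0.820000
  k2 = f(0.240000, -0.696800) = -0.849952
  k3 = f(0.240000, -0.703988) = -0.861741
  k4 = f(0.480000, -0.913636) = -0.912763
  y ← -0.500000 + (0.48/6)·(k1 + 2k2 + 2k3 + k4) = -0.912492
y(0.48) ≈ -0.9125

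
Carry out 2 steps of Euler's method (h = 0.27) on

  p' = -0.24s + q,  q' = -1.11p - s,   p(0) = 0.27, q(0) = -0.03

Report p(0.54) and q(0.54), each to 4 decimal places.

0.2145, -0.2623

Euler on (p,q): p_{n+1} = p_n + h·p', q_{n+1} = q_n + h·q'.
0.000000: (0.270000, -0.030000); f=(-0.030000, -0.299700) → (0.261900, -0.110919)
0.270000: (0.261900, -0.110919); f=(-0.175719, -0.560709) → (0.214456, -0.262310)
(p(0.54), q(0.54)) ≈ (0.2145, -0.2623)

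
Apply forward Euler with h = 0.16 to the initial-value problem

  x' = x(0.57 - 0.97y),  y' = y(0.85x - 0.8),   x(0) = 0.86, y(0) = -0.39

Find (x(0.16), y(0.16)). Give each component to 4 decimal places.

Euler on (x,y): x_{n+1} = x_n + h·x', y_{n+1} = y_n + h·y'.
0.000000: (0.860000, -0.390000); f=(0.815538, 0.026910) → (0.990486, -0.385694)
(x(0.16), y(0.16)) ≈ (0.9905, -0.3857)

0.9905, -0.3857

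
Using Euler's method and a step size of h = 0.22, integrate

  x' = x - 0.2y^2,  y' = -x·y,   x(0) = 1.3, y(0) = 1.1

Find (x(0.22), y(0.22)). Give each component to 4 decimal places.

Euler on (x,y): x_{n+1} = x_n + h·x', y_{n+1} = y_n + h·y'.
0.000000: (1.300000, 1.100000); f=(1.058000, -1.430000) → (1.532760, 0.785400)
(x(0.22), y(0.22)) ≈ (1.5328, 0.7854)

1.5328, 0.7854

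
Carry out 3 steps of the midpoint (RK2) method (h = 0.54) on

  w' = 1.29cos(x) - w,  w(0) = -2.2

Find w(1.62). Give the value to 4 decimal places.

Midpoint: k1 = f(x_n, w_n); k2 = f(x_n + h/2, w_n + (h/2)·k1); w_{n+1} = w_n + h·k2.
x=0.000000, w=-2.200000:
  k1 = f(0.000000, -2.200000) = 3.490000
  k2 = f(0.270000, -1.257700) = 2.500964
  w ← -2.200000 + 0.54·2.500964 = -0.849479
x=0.540000, w=-0.849479:
  k1 = f(0.540000, -0.849479) = 1.955923
  k2 = f(0.810000, -0.321380) = 1.210833
  w ← -0.849479 + 0.54·1.210833 = -0.195629
x=1.080000, w=-0.195629:
  k1 = f(1.080000, -0.195629) = 0.803643
  k2 = f(1.350000, 0.021354) = 0.261164
  w ← -0.195629 + 0.54·0.261164 = -0.054601
w(1.62) ≈ -0.0546

-0.0546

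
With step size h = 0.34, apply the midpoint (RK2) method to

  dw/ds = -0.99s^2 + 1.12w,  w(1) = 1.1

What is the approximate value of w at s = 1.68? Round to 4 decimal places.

Midpoint: k1 = f(s_n, w_n); k2 = f(s_n + h/2, w_n + (h/2)·k1); w_{n+1} = w_n + h·k2.
s=1.000000, w=1.100000:
  k1 = f(1.000000, 1.100000) = 0.242000
  k2 = f(1.170000, 1.141140) = -0.077134
  w ← 1.100000 + 0.34·(-0.077134) = 1.073774
s=1.340000, w=1.073774:
  k1 = f(1.340000, 1.073774) = -0.575017
  k2 = f(1.510000, 0.976022) = -1.164155
  w ← 1.073774 + 0.34·(-1.164155) = 0.677962
w(1.68) ≈ 0.6780

0.6780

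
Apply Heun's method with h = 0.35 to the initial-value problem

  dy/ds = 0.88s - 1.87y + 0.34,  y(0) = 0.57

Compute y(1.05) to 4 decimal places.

Heun: k1 = f(s_n, y_n); k2 = f(s_n + h, y_n + h·k1); y_{n+1} = y_n + (h/2)·(k1 + k2).
s=0.000000, y=0.570000:
  k1 = f(0.000000, 0.570000) = -0.725900
  k2 = f(0.350000, 0.315935) = 0.057202
  y ← 0.570000 + (0.35/2)·(-0.725900 + 0.057202) = 0.452978
s=0.350000, y=0.452978:
  k1 = f(0.350000, 0.452978) = -0.199068
  k2 = f(0.700000, 0.383304) = 0.239222
  y ← 0.452978 + (0.35/2)·(-0.199068 + 0.239222) = 0.460005
s=0.700000, y=0.460005:
  k1 = f(0.700000, 0.460005) = 0.095791
  k2 = f(1.050000, 0.493532) = 0.341096
  y ← 0.460005 + (0.35/2)·(0.095791 + 0.341096) = 0.536460
y(1.05) ≈ 0.5365

0.5365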